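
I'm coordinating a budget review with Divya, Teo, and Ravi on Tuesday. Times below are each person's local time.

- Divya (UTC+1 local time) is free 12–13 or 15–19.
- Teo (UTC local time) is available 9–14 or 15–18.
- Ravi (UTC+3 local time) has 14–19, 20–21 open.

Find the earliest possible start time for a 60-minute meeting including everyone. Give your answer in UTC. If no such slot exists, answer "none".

Divya in UTC: 11:00-12:00, 14:00-18:00 (subtract 1h to convert from UTC+1).
Teo in UTC: 09:00-14:00, 15:00-18:00.
Ravi in UTC: 11:00-16:00, 17:00-18:00 (subtract 3h to convert from UTC+3).
Divya ∩ Teo: 11:00-12:00, 15:00-18:00.
Divya ∩ Teo ∩ Ravi: 11:00-12:00, 15:00-16:00, 17:00-18:00.
So the common availability across everyone is 11:00-12:00, 15:00-16:00, 17:00-18:00.
The first common window of at least 60 minutes is 11:00-12:00, so the earliest start is 11:00.

11:00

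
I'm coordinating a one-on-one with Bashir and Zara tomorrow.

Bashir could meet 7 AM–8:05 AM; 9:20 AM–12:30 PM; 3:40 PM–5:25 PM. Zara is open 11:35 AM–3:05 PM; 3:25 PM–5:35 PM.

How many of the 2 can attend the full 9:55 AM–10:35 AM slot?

1

Bashir can make the full 09:55-10:35 slot — that's 1.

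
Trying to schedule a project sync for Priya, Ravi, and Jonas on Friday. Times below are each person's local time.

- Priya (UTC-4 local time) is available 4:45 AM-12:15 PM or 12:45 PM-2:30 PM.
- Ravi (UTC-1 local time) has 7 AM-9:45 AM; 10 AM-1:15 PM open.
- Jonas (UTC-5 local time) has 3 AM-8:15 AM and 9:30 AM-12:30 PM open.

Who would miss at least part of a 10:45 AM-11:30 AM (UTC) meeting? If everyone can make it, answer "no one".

Priya in UTC: 08:45-16:15, 16:45-18:30 (add 4h to convert from UTC-4).
Ravi in UTC: 08:00-10:45, 11:00-14:15 (add 1h to convert from UTC-1).
Jonas in UTC: 08:00-13:15, 14:30-17:30 (add 5h to convert from UTC-5).
Priya: free for 10:45-11:30. Ravi: not fully free for 10:45-11:30. Jonas: free for 10:45-11:30.

Ravi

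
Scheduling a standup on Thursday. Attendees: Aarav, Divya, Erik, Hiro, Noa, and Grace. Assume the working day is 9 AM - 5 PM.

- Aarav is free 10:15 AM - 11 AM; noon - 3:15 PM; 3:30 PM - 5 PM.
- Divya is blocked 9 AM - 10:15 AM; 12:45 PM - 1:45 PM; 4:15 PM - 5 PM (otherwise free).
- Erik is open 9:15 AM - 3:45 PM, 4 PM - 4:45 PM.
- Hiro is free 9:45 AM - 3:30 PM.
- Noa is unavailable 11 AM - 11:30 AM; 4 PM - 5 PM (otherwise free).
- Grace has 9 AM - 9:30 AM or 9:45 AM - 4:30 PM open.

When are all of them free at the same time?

10:15-11:00, 12:00-12:45, 13:45-15:15

Aarav free: 10:15-11:00, 12:00-15:15, 15:30-17:00.
Divya free: 10:15-12:45, 13:45-16:15 (invert busy blocks within the working day).
Erik free: 09:15-15:45, 16:00-16:45.
Hiro free: 09:45-15:30.
Noa free: 09:00-11:00, 11:30-16:00 (invert busy blocks within the working day).
Grace free: 09:00-09:30, 09:45-16:30.
Aarav ∩ Divya: 10:15-11:00, 12:00-12:45, 13:45-15:15, 15:30-16:15.
Aarav ∩ Divya ∩ Erik: 10:15-11:00, 12:00-12:45, 13:45-15:15, 15:30-15:45, 16:00-16:15.
Aarav ∩ Divya ∩ Erik ∩ Hiro: 10:15-11:00, 12:00-12:45, 13:45-15:15.
Aarav ∩ Divya ∩ Erik ∩ Hiro ∩ Noa: 10:15-11:00, 12:00-12:45, 13:45-15:15.
Aarav ∩ Divya ∩ Erik ∩ Hiro ∩ Noa ∩ Grace: 10:15-11:00, 12:00-12:45, 13:45-15:15.
Those are the intersection windows.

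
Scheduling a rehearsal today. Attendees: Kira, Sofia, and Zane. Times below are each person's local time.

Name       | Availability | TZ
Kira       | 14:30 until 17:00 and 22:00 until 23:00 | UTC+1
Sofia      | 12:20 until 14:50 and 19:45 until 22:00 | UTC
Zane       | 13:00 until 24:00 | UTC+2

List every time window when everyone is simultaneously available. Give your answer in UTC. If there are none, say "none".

13:30-14:50, 21:00-22:00

Kira in UTC: 13:30-16:00, 21:00-22:00 (subtract 1h to convert from UTC+1).
Sofia in UTC: 12:20-14:50, 19:45-22:00.
Zane in UTC: 11:00-22:00 (subtract 2h to convert from UTC+2).
Kira ∩ Sofia: 13:30-14:50, 21:00-22:00.
Kira ∩ Sofia ∩ Zane: 13:30-14:50, 21:00-22:00.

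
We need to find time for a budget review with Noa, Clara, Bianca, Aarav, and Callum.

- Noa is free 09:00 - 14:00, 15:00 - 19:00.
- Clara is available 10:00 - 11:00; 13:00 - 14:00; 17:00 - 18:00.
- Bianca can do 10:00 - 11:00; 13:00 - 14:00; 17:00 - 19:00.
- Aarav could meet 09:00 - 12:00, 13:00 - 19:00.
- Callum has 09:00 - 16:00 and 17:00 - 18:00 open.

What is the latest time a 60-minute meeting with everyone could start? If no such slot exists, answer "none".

Noa ∩ Clara: 10:00-11:00, 13:00-14:00, 17:00-18:00.
Noa ∩ Clara ∩ Bianca: 10:00-11:00, 13:00-14:00, 17:00-18:00.
Noa ∩ Clara ∩ Bianca ∩ Aarav: 10:00-11:00, 13:00-14:00, 17:00-18:00.
Noa ∩ Clara ∩ Bianca ∩ Aarav ∩ Callum: 10:00-11:00, 13:00-14:00, 17:00-18:00.
The last common window of at least 60 minutes is 17:00-18:00; a 60-minute meeting can start as late as 17:00 and still end by 18:00.

17:00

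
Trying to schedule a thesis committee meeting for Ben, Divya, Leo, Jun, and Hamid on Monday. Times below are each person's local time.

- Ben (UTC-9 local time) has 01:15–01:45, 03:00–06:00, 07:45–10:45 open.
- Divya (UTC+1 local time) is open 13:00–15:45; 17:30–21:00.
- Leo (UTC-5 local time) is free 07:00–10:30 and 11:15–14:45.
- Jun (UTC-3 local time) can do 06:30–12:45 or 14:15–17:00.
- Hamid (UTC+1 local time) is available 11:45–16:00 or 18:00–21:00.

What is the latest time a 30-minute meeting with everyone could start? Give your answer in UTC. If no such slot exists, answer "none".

19:15

Ben in UTC: 10:15-10:45, 12:00-15:00, 16:45-19:45 (add 9h to convert from UTC-9).
Divya in UTC: 12:00-14:45, 16:30-20:00 (subtract 1h to convert from UTC+1).
Leo in UTC: 12:00-15:30, 16:15-19:45 (add 5h to convert from UTC-5).
Jun in UTC: 09:30-15:45, 17:15-20:00 (add 3h to convert from UTC-3).
Hamid in UTC: 10:45-15:00, 17:00-20:00 (subtract 1h to convert from UTC+1).
Ben ∩ Divya: 12:00-14:45, 16:45-19:45.
Ben ∩ Divya ∩ Leo: 12:00-14:45, 16:45-19:45.
Ben ∩ Divya ∩ Leo ∩ Jun: 12:00-14:45, 17:15-19:45.
Ben ∩ Divya ∩ Leo ∩ Jun ∩ Hamid: 12:00-14:45, 17:15-19:45.
The last common window of at least 30 minutes is 17:15-19:45; a 30-minute meeting can start as late as 19:15 and still end by 19:45.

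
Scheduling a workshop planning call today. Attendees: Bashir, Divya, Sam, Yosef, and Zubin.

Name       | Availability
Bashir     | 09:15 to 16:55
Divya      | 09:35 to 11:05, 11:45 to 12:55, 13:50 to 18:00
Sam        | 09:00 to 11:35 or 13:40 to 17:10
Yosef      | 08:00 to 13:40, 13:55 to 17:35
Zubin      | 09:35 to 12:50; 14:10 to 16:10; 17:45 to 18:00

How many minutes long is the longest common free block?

Bashir ∩ Divya: 09:35-11:05, 11:45-12:55, 13:50-16:55.
Bashir ∩ Divya ∩ Sam: 09:35-11:05, 13:50-16:55.
Bashir ∩ Divya ∩ Sam ∩ Yosef: 09:35-11:05, 13:55-16:55.
Bashir ∩ Divya ∩ Sam ∩ Yosef ∩ Zubin: 09:35-11:05, 14:10-16:10.
The longest is 14:10-16:10 at 120 minutes.

120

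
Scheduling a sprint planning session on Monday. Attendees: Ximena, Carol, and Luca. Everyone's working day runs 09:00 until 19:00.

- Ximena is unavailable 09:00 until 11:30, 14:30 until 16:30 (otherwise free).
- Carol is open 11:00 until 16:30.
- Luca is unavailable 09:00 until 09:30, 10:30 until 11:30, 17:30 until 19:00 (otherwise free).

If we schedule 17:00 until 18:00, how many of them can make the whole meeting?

Ximena free: 11:30-14:30, 16:30-19:00 (invert busy blocks within the working day).
Carol free: 11:00-16:30.
Luca free: 09:30-10:30, 11:30-17:30 (invert busy blocks within the working day).
Ximena can make the full 17:00-18:00 slot — that's 1.

1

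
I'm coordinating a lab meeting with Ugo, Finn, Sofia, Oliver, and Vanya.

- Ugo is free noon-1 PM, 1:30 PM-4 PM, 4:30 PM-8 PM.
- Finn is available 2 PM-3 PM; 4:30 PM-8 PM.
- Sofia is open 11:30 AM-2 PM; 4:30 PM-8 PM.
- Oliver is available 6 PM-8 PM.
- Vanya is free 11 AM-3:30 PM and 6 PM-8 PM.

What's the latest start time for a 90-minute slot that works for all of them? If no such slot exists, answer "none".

Ugo ∩ Finn: 14:00-15:00, 16:30-20:00.
Ugo ∩ Finn ∩ Sofia: 16:30-20:00.
Ugo ∩ Finn ∩ Sofia ∩ Oliver: 18:00-20:00.
Ugo ∩ Finn ∩ Sofia ∩ Oliver ∩ Vanya: 18:00-20:00.
Those are the intersection windows.
The last common window of at least 90 minutes is 18:00-20:00; a 90-minute meeting can start as late as 18:30 and still end by 20:00.

18:30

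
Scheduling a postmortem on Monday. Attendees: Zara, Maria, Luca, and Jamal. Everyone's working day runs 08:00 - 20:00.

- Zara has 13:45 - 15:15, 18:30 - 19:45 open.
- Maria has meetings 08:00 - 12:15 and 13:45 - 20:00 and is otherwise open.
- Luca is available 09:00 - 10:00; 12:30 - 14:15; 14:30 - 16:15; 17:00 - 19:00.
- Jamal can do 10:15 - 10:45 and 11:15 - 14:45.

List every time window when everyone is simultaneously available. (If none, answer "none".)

none

Zara free: 13:45-15:15, 18:30-19:45.
Maria free: 12:15-13:45 (invert busy blocks within the working day).
Luca free: 09:00-10:00, 12:30-14:15, 14:30-16:15, 17:00-19:00.
Jamal free: 10:15-10:45, 11:15-14:45.
Zara ∩ Maria: ∅.
Zara ∩ Maria ∩ Luca: ∅.
Zara ∩ Maria ∩ Luca ∩ Jamal: ∅.
There is no time when everyone is free.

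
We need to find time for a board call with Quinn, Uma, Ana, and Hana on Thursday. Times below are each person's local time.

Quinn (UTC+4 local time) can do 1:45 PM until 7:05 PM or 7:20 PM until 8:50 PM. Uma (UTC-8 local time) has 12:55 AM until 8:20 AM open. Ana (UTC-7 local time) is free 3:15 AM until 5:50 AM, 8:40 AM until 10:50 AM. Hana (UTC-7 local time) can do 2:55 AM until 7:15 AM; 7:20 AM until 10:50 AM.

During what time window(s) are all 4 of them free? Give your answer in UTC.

Quinn in UTC: 09:45-15:05, 15:20-16:50 (subtract 4h to convert from UTC+4).
Uma in UTC: 08:55-16:20 (add 8h to convert from UTC-8).
Ana in UTC: 10:15-12:50, 15:40-17:50 (add 7h to convert from UTC-7).
Hana in UTC: 09:55-14:15, 14:20-17:50 (add 7h to convert from UTC-7).
Quinn ∩ Uma: 09:45-15:05, 15:20-16:20.
Quinn ∩ Uma ∩ Ana: 10:15-12:50, 15:40-16:20.
Quinn ∩ Uma ∩ Ana ∩ Hana: 10:15-12:50, 15:40-16:20.
So the common availability across everyone is 10:15-12:50, 15:40-16:20.

10:15-12:50, 15:40-16:20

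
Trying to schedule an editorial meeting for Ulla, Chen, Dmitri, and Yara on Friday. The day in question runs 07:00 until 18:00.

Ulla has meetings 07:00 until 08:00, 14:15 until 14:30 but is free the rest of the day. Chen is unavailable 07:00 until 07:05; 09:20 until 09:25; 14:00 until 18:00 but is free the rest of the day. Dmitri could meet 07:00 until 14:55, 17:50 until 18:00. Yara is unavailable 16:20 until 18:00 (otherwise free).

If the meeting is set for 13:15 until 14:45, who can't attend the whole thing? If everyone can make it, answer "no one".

Chen, Ulla

Ulla free: 08:00-14:15, 14:30-18:00 (invert busy blocks within the working day).
Chen free: 07:05-09:20, 09:25-14:00 (invert busy blocks within the working day).
Dmitri free: 07:00-14:55, 17:50-18:00.
Yara free: 07:00-16:20 (invert busy blocks within the working day).
Ulla: not fully free for 13:15-14:45. Chen: not fully free for 13:15-14:45. Dmitri: free for 13:15-14:45. Yara: free for 13:15-14:45.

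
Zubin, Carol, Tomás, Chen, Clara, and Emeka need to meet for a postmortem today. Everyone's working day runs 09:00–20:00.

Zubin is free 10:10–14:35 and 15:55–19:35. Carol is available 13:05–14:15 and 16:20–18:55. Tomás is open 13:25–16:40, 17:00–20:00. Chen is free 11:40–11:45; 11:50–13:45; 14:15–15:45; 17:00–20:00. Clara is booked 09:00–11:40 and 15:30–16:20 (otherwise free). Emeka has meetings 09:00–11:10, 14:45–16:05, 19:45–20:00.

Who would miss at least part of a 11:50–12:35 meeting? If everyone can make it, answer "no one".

Carol, Tomás

Zubin free: 10:10-14:35, 15:55-19:35.
Carol free: 13:05-14:15, 16:20-18:55.
Tomás free: 13:25-16:40, 17:00-20:00.
Chen free: 11:40-11:45, 11:50-13:45, 14:15-15:45, 17:00-20:00.
Clara free: 11:40-15:30, 16:20-20:00 (invert busy blocks within the working day).
Emeka free: 11:10-14:45, 16:05-19:45 (invert busy blocks within the working day).
Zubin: free for 11:50-12:35. Carol: not fully free for 11:50-12:35. Tomás: not fully free for 11:50-12:35. Chen: free for 11:50-12:35. Clara: free for 11:50-12:35. Emeka: free for 11:50-12:35.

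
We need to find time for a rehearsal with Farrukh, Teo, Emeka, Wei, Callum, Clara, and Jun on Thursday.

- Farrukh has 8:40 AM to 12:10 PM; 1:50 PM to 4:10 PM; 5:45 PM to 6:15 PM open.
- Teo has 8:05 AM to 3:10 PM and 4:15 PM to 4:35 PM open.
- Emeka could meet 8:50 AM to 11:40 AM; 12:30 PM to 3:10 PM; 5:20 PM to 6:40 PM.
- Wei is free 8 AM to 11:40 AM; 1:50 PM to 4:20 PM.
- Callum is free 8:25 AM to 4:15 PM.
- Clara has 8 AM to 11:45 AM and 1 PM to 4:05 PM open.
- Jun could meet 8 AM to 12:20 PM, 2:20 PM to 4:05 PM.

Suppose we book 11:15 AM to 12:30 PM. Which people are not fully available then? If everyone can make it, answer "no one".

Farrukh: not fully free for 11:15-12:30. Teo: free for 11:15-12:30. Emeka: not fully free for 11:15-12:30. Wei: not fully free for 11:15-12:30. Callum: free for 11:15-12:30. Clara: not fully free for 11:15-12:30. Jun: not fully free for 11:15-12:30.

Clara, Emeka, Farrukh, Jun, Wei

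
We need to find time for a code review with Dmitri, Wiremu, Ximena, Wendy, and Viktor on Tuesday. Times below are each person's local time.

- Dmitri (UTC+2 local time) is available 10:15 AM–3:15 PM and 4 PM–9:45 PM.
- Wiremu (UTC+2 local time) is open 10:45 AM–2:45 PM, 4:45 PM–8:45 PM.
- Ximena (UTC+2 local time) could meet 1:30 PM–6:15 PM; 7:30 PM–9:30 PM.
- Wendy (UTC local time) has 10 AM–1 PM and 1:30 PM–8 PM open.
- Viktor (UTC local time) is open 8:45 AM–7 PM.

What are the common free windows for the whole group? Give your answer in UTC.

Dmitri in UTC: 08:15-13:15, 14:00-19:45 (subtract 2h to convert from UTC+2).
Wiremu in UTC: 08:45-12:45, 14:45-18:45 (subtract 2h to convert from UTC+2).
Ximena in UTC: 11:30-16:15, 17:30-19:30 (subtract 2h to convert from UTC+2).
Wendy in UTC: 10:00-13:00, 13:30-20:00.
Viktor in UTC: 08:45-19:00.
Dmitri ∩ Wiremu: 08:45-12:45, 14:45-18:45.
Dmitri ∩ Wiremu ∩ Ximena: 11:30-12:45, 14:45-16:15, 17:30-18:45.
Dmitri ∩ Wiremu ∩ Ximena ∩ Wendy: 11:30-12:45, 14:45-16:15, 17:30-18:45.
Dmitri ∩ Wiremu ∩ Ximena ∩ Wendy ∩ Viktor: 11:30-12:45, 14:45-16:15, 17:30-18:45.
Those are the intersection windows.

11:30-12:45, 14:45-16:15, 17:30-18:45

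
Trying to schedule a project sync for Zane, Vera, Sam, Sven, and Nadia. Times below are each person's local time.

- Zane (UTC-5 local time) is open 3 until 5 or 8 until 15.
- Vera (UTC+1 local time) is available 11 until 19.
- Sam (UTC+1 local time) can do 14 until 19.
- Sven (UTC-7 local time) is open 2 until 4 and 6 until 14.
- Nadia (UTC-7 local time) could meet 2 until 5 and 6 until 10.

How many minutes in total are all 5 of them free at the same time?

Zane in UTC: 08:00-10:00, 13:00-20:00 (add 5h to convert from UTC-5).
Vera in UTC: 10:00-18:00 (subtract 1h to convert from UTC+1).
Sam in UTC: 13:00-18:00 (subtract 1h to convert from UTC+1).
Sven in UTC: 09:00-11:00, 13:00-21:00 (add 7h to convert from UTC-7).
Nadia in UTC: 09:00-12:00, 13:00-17:00 (add 7h to convert from UTC-7).
Zane ∩ Vera: 13:00-18:00.
Zane ∩ Vera ∩ Sam: 13:00-18:00.
Zane ∩ Vera ∩ Sam ∩ Sven: 13:00-18:00.
Zane ∩ Vera ∩ Sam ∩ Sven ∩ Nadia: 13:00-17:00.
Those are the intersection windows.
That's a single block of 240 minutes.

240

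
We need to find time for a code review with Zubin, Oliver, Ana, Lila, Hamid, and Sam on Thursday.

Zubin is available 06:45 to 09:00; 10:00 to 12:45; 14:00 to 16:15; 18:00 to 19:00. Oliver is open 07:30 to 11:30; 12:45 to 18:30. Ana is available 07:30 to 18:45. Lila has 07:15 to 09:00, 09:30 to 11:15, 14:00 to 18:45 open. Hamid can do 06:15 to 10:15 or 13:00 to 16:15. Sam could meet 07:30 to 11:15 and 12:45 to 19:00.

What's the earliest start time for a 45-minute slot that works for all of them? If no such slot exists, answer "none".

Zubin ∩ Oliver: 07:30-09:00, 10:00-11:30, 14:00-16:15, 18:00-18:30.
Zubin ∩ Oliver ∩ Ana: 07:30-09:00, 10:00-11:30, 14:00-16:15, 18:00-18:30.
Zubin ∩ Oliver ∩ Ana ∩ Lila: 07:30-09:00, 10:00-11:15, 14:00-16:15, 18:00-18:30.
Zubin ∩ Oliver ∩ Ana ∩ Lila ∩ Hamid: 07:30-09:00, 10:00-10:15, 14:00-16:15.
Zubin ∩ Oliver ∩ Ana ∩ Lila ∩ Hamid ∩ Sam: 07:30-09:00, 10:00-10:15, 14:00-16:15.
The first common window of at least 45 minutes is 07:30-09:00, so the earliest start is 07:30.

07:30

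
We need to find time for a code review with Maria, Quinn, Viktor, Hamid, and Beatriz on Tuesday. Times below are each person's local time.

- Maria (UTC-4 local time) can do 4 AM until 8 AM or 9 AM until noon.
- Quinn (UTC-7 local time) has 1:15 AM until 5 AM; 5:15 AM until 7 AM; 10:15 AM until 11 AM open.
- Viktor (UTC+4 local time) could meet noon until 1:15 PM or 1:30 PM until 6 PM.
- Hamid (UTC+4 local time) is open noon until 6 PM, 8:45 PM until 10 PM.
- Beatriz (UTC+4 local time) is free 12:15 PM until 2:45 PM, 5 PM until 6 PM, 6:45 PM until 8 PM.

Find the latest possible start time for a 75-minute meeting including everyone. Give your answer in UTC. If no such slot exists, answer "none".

Maria in UTC: 08:00-12:00, 13:00-16:00 (add 4h to convert from UTC-4).
Quinn in UTC: 08:15-12:00, 12:15-14:00, 17:15-18:00 (add 7h to convert from UTC-7).
Viktor in UTC: 08:00-09:15, 09:30-14:00 (subtract 4h to convert from UTC+4).
Hamid in UTC: 08:00-14:00, 16:45-18:00 (subtract 4h to convert from UTC+4).
Beatriz in UTC: 08:15-10:45, 13:00-14:00, 14:45-16:00 (subtract 4h to convert from UTC+4).
Maria ∩ Quinn: 08:15-12:00, 13:00-14:00.
Maria ∩ Quinn ∩ Viktor: 08:15-09:15, 09:30-12:00, 13:00-14:00.
Maria ∩ Quinn ∩ Viktor ∩ Hamid: 08:15-09:15, 09:30-12:00, 13:00-14:00.
Maria ∩ Quinn ∩ Viktor ∩ Hamid ∩ Beatriz: 08:15-09:15, 09:30-10:45, 13:00-14:00.
The last common window of at least 75 minutes is 09:30-10:45; a 75-minute meeting can start as late as 09:30 and still end by 10:45.

09:30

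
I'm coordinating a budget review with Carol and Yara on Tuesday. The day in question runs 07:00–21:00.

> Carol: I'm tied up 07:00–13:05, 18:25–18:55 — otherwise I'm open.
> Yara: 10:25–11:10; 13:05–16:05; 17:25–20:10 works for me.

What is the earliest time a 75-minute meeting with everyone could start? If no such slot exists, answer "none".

13:05

Carol free: 13:05-18:25, 18:55-21:00 (invert busy blocks within the working day).
Yara free: 10:25-11:10, 13:05-16:05, 17:25-20:10.
Carol ∩ Yara: 13:05-16:05, 17:25-18:25, 18:55-20:10.
Those are the intersection windows.
The first common window of at least 75 minutes is 13:05-16:05, so the earliest start is 13:05.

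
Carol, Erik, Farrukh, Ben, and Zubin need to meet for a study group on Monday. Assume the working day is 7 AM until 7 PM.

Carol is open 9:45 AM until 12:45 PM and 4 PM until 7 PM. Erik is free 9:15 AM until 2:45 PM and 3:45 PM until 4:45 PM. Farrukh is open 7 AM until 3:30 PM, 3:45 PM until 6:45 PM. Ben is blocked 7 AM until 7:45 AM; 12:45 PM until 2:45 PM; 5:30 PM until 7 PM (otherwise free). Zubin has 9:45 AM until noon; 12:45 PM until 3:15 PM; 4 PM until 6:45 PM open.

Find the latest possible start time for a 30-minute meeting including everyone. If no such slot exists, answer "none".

Carol free: 09:45-12:45, 16:00-19:00.
Erik free: 09:15-14:45, 15:45-16:45.
Farrukh free: 07:00-15:30, 15:45-18:45.
Ben free: 07:45-12:45, 14:45-17:30 (invert busy blocks within the working day).
Zubin free: 09:45-12:00, 12:45-15:15, 16:00-18:45.
Carol ∩ Erik: 09:45-12:45, 16:00-16:45.
Carol ∩ Erik ∩ Farrukh: 09:45-12:45, 16:00-16:45.
Carol ∩ Erik ∩ Farrukh ∩ Ben: 09:45-12:45, 16:00-16:45.
Carol ∩ Erik ∩ Farrukh ∩ Ben ∩ Zubin: 09:45-12:00, 16:00-16:45.
So the common availability across everyone is 09:45-12:00, 16:00-16:45.
The last common window of at least 30 minutes is 16:00-16:45; a 30-minute meeting can start as late as 16:15 and still end by 16:45.

16:15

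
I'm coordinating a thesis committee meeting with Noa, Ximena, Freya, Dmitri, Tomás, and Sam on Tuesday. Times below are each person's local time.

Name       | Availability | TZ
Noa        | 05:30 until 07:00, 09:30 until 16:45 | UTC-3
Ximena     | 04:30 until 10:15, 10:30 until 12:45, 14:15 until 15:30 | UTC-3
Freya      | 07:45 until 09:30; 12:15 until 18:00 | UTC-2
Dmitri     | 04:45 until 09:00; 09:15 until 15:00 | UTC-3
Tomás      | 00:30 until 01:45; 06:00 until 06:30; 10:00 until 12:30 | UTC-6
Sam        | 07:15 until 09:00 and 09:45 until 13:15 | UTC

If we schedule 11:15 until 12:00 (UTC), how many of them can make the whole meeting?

3

Noa in UTC: 08:30-10:00, 12:30-19:45 (add 3h to convert from UTC-3).
Ximena in UTC: 07:30-13:15, 13:30-15:45, 17:15-18:30 (add 3h to convert from UTC-3).
Freya in UTC: 09:45-11:30, 14:15-20:00 (add 2h to convert from UTC-2).
Dmitri in UTC: 07:45-12:00, 12:15-18:00 (add 3h to convert from UTC-3).
Tomás in UTC: 06:30-07:45, 12:00-12:30, 16:00-18:30 (add 6h to convert from UTC-6).
Sam in UTC: 07:15-09:00, 09:45-13:15.
Ximena, Dmitri, and Sam can make the full 11:15-12:00 slot — that's 3.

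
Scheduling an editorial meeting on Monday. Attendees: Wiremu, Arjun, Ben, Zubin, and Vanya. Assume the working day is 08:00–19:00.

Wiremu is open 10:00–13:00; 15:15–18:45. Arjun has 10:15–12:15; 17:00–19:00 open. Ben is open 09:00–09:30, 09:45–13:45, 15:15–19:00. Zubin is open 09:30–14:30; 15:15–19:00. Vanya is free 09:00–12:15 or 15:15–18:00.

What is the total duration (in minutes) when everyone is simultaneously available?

180

Wiremu ∩ Arjun: 10:15-12:15, 17:00-18:45.
Wiremu ∩ Arjun ∩ Ben: 10:15-12:15, 17:00-18:45.
Wiremu ∩ Arjun ∩ Ben ∩ Zubin: 10:15-12:15, 17:00-18:45.
Wiremu ∩ Arjun ∩ Ben ∩ Zubin ∩ Vanya: 10:15-12:15, 17:00-18:00.
So the common availability across everyone is 10:15-12:15, 17:00-18:00.
Summing the common windows: 120 + 60 = 180 minutes.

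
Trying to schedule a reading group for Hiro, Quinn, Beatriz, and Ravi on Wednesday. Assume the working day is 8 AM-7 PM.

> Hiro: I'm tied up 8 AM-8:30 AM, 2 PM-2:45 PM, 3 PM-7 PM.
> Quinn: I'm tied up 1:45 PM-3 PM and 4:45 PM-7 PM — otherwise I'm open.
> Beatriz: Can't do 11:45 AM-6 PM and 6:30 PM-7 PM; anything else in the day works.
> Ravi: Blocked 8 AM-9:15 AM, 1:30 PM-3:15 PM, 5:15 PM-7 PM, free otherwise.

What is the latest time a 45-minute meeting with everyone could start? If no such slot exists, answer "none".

11:00

Hiro free: 08:30-14:00, 14:45-15:00 (invert busy blocks within the working day).
Quinn free: 08:00-13:45, 15:00-16:45 (invert busy blocks within the working day).
Beatriz free: 08:00-11:45, 18:00-18:30 (invert busy blocks within the working day).
Ravi free: 09:15-13:30, 15:15-17:15 (invert busy blocks within the working day).
Hiro ∩ Quinn: 08:30-13:45.
Hiro ∩ Quinn ∩ Beatriz: 08:30-11:45.
Hiro ∩ Quinn ∩ Beatriz ∩ Ravi: 09:15-11:45.
Those are the intersection windows.
The last common window of at least 45 minutes is 09:15-11:45; a 45-minute meeting can start as late as 11:00 and still end by 11:45.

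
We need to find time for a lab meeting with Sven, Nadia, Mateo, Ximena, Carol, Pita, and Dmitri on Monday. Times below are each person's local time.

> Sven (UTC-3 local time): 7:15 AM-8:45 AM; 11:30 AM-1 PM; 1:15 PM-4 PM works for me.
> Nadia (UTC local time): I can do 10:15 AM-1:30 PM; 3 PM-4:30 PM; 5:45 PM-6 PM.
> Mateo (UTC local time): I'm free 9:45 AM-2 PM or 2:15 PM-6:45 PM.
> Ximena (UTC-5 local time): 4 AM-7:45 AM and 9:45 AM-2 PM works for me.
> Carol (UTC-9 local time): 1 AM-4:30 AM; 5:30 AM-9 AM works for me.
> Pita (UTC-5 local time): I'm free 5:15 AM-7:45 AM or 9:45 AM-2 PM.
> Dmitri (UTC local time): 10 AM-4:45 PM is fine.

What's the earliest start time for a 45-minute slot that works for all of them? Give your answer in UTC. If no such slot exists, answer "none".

10:15

Sven in UTC: 10:15-11:45, 14:30-16:00, 16:15-19:00 (add 3h to convert from UTC-3).
Nadia in UTC: 10:15-13:30, 15:00-16:30, 17:45-18:00.
Mateo in UTC: 09:45-14:00, 14:15-18:45.
Ximena in UTC: 09:00-12:45, 14:45-19:00 (add 5h to convert from UTC-5).
Carol in UTC: 10:00-13:30, 14:30-18:00 (add 9h to convert from UTC-9).
Pita in UTC: 10:15-12:45, 14:45-19:00 (add 5h to convert from UTC-5).
Dmitri in UTC: 10:00-16:45.
Sven ∩ Nadia: 10:15-11:45, 15:00-16:00, 16:15-16:30, 17:45-18:00.
Sven ∩ Nadia ∩ Mateo: 10:15-11:45, 15:00-16:00, 16:15-16:30, 17:45-18:00.
Sven ∩ Nadia ∩ Mateo ∩ Ximena: 10:15-11:45, 15:00-16:00, 16:15-16:30, 17:45-18:00.
Sven ∩ Nadia ∩ Mateo ∩ Ximena ∩ Carol: 10:15-11:45, 15:00-16:00, 16:15-16:30, 17:45-18:00.
Sven ∩ Nadia ∩ Mateo ∩ Ximena ∩ Carol ∩ Pita: 10:15-11:45, 15:00-16:00, 16:15-16:30, 17:45-18:00.
Sven ∩ Nadia ∩ Mateo ∩ Ximena ∩ Carol ∩ Pita ∩ Dmitri: 10:15-11:45, 15:00-16:00, 16:15-16:30.
So the common availability across everyone is 10:15-11:45, 15:00-16:00, 16:15-16:30.
The first common window of at least 45 minutes is 10:15-11:45, so the earliest start is 10:15.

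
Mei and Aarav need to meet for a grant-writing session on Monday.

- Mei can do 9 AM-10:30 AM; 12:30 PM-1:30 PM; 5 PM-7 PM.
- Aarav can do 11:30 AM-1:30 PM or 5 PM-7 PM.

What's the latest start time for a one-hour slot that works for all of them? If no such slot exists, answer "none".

Mei ∩ Aarav: 12:30-13:30, 17:00-19:00.
The last common window of at least 60 minutes is 17:00-19:00; a 60-minute meeting can start as late as 18:00 and still end by 19:00.

18:00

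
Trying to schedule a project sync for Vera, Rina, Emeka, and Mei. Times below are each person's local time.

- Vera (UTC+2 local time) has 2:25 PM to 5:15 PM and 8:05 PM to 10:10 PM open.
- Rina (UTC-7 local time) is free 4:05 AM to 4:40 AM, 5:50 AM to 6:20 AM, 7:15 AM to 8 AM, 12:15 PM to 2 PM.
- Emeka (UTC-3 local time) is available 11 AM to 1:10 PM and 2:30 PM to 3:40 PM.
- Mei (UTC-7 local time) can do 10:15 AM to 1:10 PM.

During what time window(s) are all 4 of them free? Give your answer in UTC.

Vera in UTC: 12:25-15:15, 18:05-20:10 (subtract 2h to convert from UTC+2).
Rina in UTC: 11:05-11:40, 12:50-13:20, 14:15-15:00, 19:15-21:00 (add 7h to convert from UTC-7).
Emeka in UTC: 14:00-16:10, 17:30-18:40 (add 3h to convert from UTC-3).
Mei in UTC: 17:15-20:10 (add 7h to convert from UTC-7).
Vera ∩ Rina: 12:50-13:20, 14:15-15:00, 19:15-20:10.
Vera ∩ Rina ∩ Emeka: 14:15-15:00.
Vera ∩ Rina ∩ Emeka ∩ Mei: ∅.
There is no time when everyone is free.

none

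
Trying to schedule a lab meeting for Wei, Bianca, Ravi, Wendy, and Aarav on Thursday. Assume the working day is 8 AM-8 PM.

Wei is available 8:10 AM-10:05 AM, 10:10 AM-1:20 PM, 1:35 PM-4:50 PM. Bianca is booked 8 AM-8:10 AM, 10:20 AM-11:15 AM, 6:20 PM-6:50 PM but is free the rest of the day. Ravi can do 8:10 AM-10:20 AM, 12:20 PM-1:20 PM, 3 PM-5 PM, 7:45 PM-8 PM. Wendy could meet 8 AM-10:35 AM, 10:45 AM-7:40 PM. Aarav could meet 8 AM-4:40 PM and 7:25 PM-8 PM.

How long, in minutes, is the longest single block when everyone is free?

115

Wei free: 08:10-10:05, 10:10-13:20, 13:35-16:50.
Bianca free: 08:10-10:20, 11:15-18:20, 18:50-20:00 (invert busy blocks within the working day).
Ravi free: 08:10-10:20, 12:20-13:20, 15:00-17:00, 19:45-20:00.
Wendy free: 08:00-10:35, 10:45-19:40.
Aarav free: 08:00-16:40, 19:25-20:00.
Wei ∩ Bianca: 08:10-10:05, 10:10-10:20, 11:15-13:20, 13:35-16:50.
Wei ∩ Bianca ∩ Ravi: 08:10-10:05, 10:10-10:20, 12:20-13:20, 15:00-16:50.
Wei ∩ Bianca ∩ Ravi ∩ Wendy: 08:10-10:05, 10:10-10:20, 12:20-13:20, 15:00-16:50.
Wei ∩ Bianca ∩ Ravi ∩ Wendy ∩ Aarav: 08:10-10:05, 10:10-10:20, 12:20-13:20, 15:00-16:40.
The longest is 08:10-10:05 at 115 minutes.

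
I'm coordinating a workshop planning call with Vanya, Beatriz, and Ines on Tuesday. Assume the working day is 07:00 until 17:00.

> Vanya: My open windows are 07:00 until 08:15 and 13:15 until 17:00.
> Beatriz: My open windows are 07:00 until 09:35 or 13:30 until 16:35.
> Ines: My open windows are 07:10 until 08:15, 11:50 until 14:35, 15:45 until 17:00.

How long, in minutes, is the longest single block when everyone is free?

65

Vanya ∩ Beatriz: 07:00-08:15, 13:30-16:35.
Vanya ∩ Beatriz ∩ Ines: 07:10-08:15, 13:30-14:35, 15:45-16:35.
Those are the intersection windows.
The longest is 07:10-08:15 at 65 minutes.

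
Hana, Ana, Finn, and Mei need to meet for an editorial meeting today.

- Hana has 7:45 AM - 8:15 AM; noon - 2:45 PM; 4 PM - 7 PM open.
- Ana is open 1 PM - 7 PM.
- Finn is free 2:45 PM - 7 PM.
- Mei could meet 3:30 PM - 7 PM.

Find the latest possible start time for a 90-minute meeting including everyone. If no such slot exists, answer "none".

Hana ∩ Ana: 13:00-14:45, 16:00-19:00.
Hana ∩ Ana ∩ Finn: 16:00-19:00.
Hana ∩ Ana ∩ Finn ∩ Mei: 16:00-19:00.
The last common window of at least 90 minutes is 16:00-19:00; a 90-minute meeting can start as late as 17:30 and still end by 19:00.

17:30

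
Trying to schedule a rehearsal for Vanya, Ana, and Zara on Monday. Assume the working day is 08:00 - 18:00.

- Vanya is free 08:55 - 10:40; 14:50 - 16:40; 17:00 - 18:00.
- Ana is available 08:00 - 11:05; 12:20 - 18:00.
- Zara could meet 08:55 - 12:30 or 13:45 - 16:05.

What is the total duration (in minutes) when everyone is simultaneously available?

180

Vanya ∩ Ana: 08:55-10:40, 14:50-16:40, 17:00-18:00.
Vanya ∩ Ana ∩ Zara: 08:55-10:40, 14:50-16:05.
Those are the intersection windows.
Summing the common windows: 105 + 75 = 180 minutes.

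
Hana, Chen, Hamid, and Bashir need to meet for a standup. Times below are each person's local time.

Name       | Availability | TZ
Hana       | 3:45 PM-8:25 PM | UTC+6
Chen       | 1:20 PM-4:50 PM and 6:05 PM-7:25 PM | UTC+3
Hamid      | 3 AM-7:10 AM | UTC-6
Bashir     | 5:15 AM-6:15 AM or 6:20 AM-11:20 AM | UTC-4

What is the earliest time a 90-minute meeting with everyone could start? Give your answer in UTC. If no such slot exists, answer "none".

10:20

Hana in UTC: 09:45-14:25 (subtract 6h to convert from UTC+6).
Chen in UTC: 10:20-13:50, 15:05-16:25 (subtract 3h to convert from UTC+3).
Hamid in UTC: 09:00-13:10 (add 6h to convert from UTC-6).
Bashir in UTC: 09:15-10:15, 10:20-15:20 (add 4h to convert from UTC-4).
Hana ∩ Chen: 10:20-13:50.
Hana ∩ Chen ∩ Hamid: 10:20-13:10.
Hana ∩ Chen ∩ Hamid ∩ Bashir: 10:20-13:10.
Those are the intersection windows.
The first common window of at least 90 minutes is 10:20-13:10, so the earliest start is 10:20.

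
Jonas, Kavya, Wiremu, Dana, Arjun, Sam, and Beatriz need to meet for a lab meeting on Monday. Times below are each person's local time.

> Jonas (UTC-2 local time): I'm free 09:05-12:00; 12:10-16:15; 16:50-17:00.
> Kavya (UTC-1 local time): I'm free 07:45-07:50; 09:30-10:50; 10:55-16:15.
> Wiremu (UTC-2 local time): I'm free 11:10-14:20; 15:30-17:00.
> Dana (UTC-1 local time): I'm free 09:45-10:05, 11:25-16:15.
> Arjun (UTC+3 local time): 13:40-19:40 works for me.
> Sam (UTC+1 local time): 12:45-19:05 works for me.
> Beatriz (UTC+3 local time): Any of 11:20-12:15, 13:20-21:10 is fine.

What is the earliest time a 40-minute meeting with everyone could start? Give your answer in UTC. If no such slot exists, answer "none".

13:10

Jonas in UTC: 11:05-14:00, 14:10-18:15, 18:50-19:00 (add 2h to convert from UTC-2).
Kavya in UTC: 08:45-08:50, 10:30-11:50, 11:55-17:15 (add 1h to convert from UTC-1).
Wiremu in UTC: 13:10-16:20, 17:30-19:00 (add 2h to convert from UTC-2).
Dana in UTC: 10:45-11:05, 12:25-17:15 (add 1h to convert from UTC-1).
Arjun in UTC: 10:40-16:40 (subtract 3h to convert from UTC+3).
Sam in UTC: 11:45-18:05 (subtract 1h to convert from UTC+1).
Beatriz in UTC: 08:20-09:15, 10:20-18:10 (subtract 3h to convert from UTC+3).
Jonas ∩ Kavya: 11:05-11:50, 11:55-14:00, 14:10-17:15.
Jonas ∩ Kavya ∩ Wiremu: 13:10-14:00, 14:10-16:20.
Jonas ∩ Kavya ∩ Wiremu ∩ Dana: 13:10-14:00, 14:10-16:20.
Jonas ∩ Kavya ∩ Wiremu ∩ Dana ∩ Arjun: 13:10-14:00, 14:10-16:20.
Jonas ∩ Kavya ∩ Wiremu ∩ Dana ∩ Arjun ∩ Sam: 13:10-14:00, 14:10-16:20.
Jonas ∩ Kavya ∩ Wiremu ∩ Dana ∩ Arjun ∩ Sam ∩ Beatriz: 13:10-14:00, 14:10-16:20.
The first common window of at least 40 minutes is 13:10-14:00, so the earliest start is 13:10.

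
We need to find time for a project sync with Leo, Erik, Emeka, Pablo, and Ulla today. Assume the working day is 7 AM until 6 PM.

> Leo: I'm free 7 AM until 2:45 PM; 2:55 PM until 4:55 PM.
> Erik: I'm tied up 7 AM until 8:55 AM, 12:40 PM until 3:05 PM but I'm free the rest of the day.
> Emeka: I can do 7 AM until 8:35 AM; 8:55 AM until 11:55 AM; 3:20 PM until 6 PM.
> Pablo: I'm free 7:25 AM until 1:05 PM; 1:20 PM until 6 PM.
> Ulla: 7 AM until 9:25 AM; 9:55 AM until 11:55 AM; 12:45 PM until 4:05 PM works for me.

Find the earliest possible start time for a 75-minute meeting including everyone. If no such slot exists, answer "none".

09:55

Leo free: 07:00-14:45, 14:55-16:55.
Erik free: 08:55-12:40, 15:05-18:00 (invert busy blocks within the working day).
Emeka free: 07:00-08:35, 08:55-11:55, 15:20-18:00.
Pablo free: 07:25-13:05, 13:20-18:00.
Ulla free: 07:00-09:25, 09:55-11:55, 12:45-16:05.
Leo ∩ Erik: 08:55-12:40, 15:05-16:55.
Leo ∩ Erik ∩ Emeka: 08:55-11:55, 15:20-16:55.
Leo ∩ Erik ∩ Emeka ∩ Pablo: 08:55-11:55, 15:20-16:55.
Leo ∩ Erik ∩ Emeka ∩ Pablo ∩ Ulla: 08:55-09:25, 09:55-11:55, 15:20-16:05.
The first common window of at least 75 minutes is 09:55-11:55, so the earliest start is 09:55.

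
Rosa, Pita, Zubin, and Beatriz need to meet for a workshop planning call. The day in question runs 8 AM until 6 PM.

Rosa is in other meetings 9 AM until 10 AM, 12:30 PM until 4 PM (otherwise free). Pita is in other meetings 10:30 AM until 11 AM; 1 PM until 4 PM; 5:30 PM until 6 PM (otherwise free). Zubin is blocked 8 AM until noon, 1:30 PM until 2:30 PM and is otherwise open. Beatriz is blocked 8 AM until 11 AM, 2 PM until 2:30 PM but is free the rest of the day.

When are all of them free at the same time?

12:00-12:30, 16:00-17:30

Rosa free: 08:00-09:00, 10:00-12:30, 16:00-18:00 (invert busy blocks within the working day).
Pita free: 08:00-10:30, 11:00-13:00, 16:00-17:30 (invert busy blocks within the working day).
Zubin free: 12:00-13:30, 14:30-18:00 (invert busy blocks within the working day).
Beatriz free: 11:00-14:00, 14:30-18:00 (invert busy blocks within the working day).
Rosa ∩ Pita: 08:00-09:00, 10:00-10:30, 11:00-12:30, 16:00-17:30.
Rosa ∩ Pita ∩ Zubin: 12:00-12:30, 16:00-17:30.
Rosa ∩ Pita ∩ Zubin ∩ Beatriz: 12:00-12:30, 16:00-17:30.
So the common availability across everyone is 12:00-12:30, 16:00-17:30.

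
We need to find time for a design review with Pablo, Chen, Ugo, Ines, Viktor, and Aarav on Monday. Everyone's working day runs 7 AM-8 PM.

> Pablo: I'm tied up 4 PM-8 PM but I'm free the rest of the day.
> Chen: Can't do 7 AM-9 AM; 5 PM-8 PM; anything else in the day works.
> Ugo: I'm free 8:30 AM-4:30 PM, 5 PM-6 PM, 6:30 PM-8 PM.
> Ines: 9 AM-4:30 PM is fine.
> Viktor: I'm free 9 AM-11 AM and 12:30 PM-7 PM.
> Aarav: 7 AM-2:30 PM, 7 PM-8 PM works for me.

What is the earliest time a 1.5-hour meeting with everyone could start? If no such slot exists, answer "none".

09:00

Pablo free: 07:00-16:00 (invert busy blocks within the working day).
Chen free: 09:00-17:00 (invert busy blocks within the working day).
Ugo free: 08:30-16:30, 17:00-18:00, 18:30-20:00.
Ines free: 09:00-16:30.
Viktor free: 09:00-11:00, 12:30-19:00.
Aarav free: 07:00-14:30, 19:00-20:00.
Pablo ∩ Chen: 09:00-16:00.
Pablo ∩ Chen ∩ Ugo: 09:00-16:00.
Pablo ∩ Chen ∩ Ugo ∩ Ines: 09:00-16:00.
Pablo ∩ Chen ∩ Ugo ∩ Ines ∩ Viktor: 09:00-11:00, 12:30-16:00.
Pablo ∩ Chen ∩ Ugo ∩ Ines ∩ Viktor ∩ Aarav: 09:00-11:00, 12:30-14:30.
So the common availability across everyone is 09:00-11:00, 12:30-14:30.
The first common window of at least 90 minutes is 09:00-11:00, so the earliest start is 09:00.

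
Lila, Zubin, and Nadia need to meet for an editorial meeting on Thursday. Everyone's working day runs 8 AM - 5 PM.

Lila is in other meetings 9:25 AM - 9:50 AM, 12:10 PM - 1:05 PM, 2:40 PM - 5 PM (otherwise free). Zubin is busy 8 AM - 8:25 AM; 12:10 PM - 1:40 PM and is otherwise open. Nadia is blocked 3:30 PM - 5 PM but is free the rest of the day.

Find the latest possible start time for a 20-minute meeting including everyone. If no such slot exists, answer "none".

Lila free: 08:00-09:25, 09:50-12:10, 13:05-14:40 (invert busy blocks within the working day).
Zubin free: 08:25-12:10, 13:40-17:00 (invert busy blocks within the working day).
Nadia free: 08:00-15:30 (invert busy blocks within the working day).
Lila ∩ Zubin: 08:25-09:25, 09:50-12:10, 13:40-14:40.
Lila ∩ Zubin ∩ Nadia: 08:25-09:25, 09:50-12:10, 13:40-14:40.
The last common window of at least 20 minutes is 13:40-14:40; a 20-minute meeting can start as late as 14:20 and still end by 14:40.

14:20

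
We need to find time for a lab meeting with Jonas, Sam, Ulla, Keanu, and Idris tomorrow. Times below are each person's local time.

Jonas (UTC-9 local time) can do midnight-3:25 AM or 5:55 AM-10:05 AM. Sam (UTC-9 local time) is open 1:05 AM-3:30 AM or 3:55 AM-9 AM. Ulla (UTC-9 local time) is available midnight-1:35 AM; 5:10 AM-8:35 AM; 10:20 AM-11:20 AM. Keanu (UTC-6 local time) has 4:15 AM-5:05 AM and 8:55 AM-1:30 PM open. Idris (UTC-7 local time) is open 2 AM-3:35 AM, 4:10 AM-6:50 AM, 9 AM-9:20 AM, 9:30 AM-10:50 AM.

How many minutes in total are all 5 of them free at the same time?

Jonas in UTC: 09:00-12:25, 14:55-19:05 (add 9h to convert from UTC-9).
Sam in UTC: 10:05-12:30, 12:55-18:00 (add 9h to convert from UTC-9).
Ulla in UTC: 09:00-10:35, 14:10-17:35, 19:20-20:20 (add 9h to convert from UTC-9).
Keanu in UTC: 10:15-11:05, 14:55-19:30 (add 6h to convert from UTC-6).
Idris in UTC: 09:00-10:35, 11:10-13:50, 16:00-16:20, 16:30-17:50 (add 7h to convert from UTC-7).
Jonas ∩ Sam: 10:05-12:25, 14:55-18:00.
Jonas ∩ Sam ∩ Ulla: 10:05-10:35, 14:55-17:35.
Jonas ∩ Sam ∩ Ulla ∩ Keanu: 10:15-10:35, 14:55-17:35.
Jonas ∩ Sam ∩ Ulla ∩ Keanu ∩ Idris: 10:15-10:35, 16:00-16:20, 16:30-17:35.
Summing the common windows: 20 + 20 + 65 = 105 minutes.

105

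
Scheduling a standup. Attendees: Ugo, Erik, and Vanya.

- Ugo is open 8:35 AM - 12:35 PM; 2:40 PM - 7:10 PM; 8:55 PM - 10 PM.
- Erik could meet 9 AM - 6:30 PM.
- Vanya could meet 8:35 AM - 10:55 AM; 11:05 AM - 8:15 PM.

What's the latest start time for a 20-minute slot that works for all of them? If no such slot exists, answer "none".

Ugo ∩ Erik: 09:00-12:35, 14:40-18:30.
Ugo ∩ Erik ∩ Vanya: 09:00-10:55, 11:05-12:35, 14:40-18:30.
Those are the intersection windows.
The last common window of at least 20 minutes is 14:40-18:30; a 20-minute meeting can start as late as 18:10 and still end by 18:30.

18:10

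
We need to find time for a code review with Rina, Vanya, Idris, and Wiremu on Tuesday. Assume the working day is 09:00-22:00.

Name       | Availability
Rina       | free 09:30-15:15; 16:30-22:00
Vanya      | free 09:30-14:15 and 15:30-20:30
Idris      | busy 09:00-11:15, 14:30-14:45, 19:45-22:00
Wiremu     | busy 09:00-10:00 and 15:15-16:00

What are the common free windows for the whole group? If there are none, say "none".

Rina free: 09:30-15:15, 16:30-22:00.
Vanya free: 09:30-14:15, 15:30-20:30.
Idris free: 11:15-14:30, 14:45-19:45 (invert busy blocks within the working day).
Wiremu free: 10:00-15:15, 16:00-22:00 (invert busy blocks within the working day).
Rina ∩ Vanya: 09:30-14:15, 16:30-20:30.
Rina ∩ Vanya ∩ Idris: 11:15-14:15, 16:30-19:45.
Rina ∩ Vanya ∩ Idris ∩ Wiremu: 11:15-14:15, 16:30-19:45.
Those are the intersection windows.

11:15-14:15, 16:30-19:45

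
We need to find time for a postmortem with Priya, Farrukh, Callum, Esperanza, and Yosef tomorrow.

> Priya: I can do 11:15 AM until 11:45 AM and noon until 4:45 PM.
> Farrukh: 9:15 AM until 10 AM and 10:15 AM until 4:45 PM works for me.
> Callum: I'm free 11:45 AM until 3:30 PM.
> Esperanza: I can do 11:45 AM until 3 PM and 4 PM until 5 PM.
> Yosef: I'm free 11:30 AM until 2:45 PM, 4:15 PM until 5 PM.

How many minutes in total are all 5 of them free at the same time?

165

Priya ∩ Farrukh: 11:15-11:45, 12:00-16:45.
Priya ∩ Farrukh ∩ Callum: 12:00-15:30.
Priya ∩ Farrukh ∩ Callum ∩ Esperanza: 12:00-15:00.
Priya ∩ Farrukh ∩ Callum ∩ Esperanza ∩ Yosef: 12:00-14:45.
That's a single block of 165 minutes.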